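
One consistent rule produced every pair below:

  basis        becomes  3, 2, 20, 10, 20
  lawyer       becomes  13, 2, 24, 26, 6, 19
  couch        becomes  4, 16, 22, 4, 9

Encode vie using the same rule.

Each letter is replaced by its alphabet position (a=1..z=26) + 1.
For vie: v=22→23, i=9→10, e=5→6.

23, 10, 6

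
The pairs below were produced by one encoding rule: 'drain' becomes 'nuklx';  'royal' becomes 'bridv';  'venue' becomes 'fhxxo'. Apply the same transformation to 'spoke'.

The shifts repeat in a cycle of length 2: positions 0,1,… shift by +10, +3, then the pattern repeats.
Applying it to spoke: s+10=c, p+3=s, o+10=y, k+3=n, e+10=o.

csyno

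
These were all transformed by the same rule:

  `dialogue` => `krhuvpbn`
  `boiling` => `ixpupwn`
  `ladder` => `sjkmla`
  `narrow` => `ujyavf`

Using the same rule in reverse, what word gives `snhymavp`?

Shifts by position in dialogue: pos 0: d→k (+7), pos 1: i→r (+9), pos 2: a→h (+7), pos 3: l→u (+9) — repeating every 2. The shifts repeat in a cycle of length 2: positions 0,1,… shift by +7, +9, then the pattern repeats.
Undoing it on snhymavp: s−7=l, n−9=e, h−7=a, y−9=p, m−7=f, a−9=r, v−7=o, p−9=g.

leapfrog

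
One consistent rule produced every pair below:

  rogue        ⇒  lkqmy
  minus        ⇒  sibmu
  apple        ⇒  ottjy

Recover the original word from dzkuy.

Treating letters as 0–25, the rule is x ↦ 9x + 14 (mod 26).
Undoing it on dzkuy: d(3)→3·(3−14)≡19=t; z(25)→3·(25−14)≡7=h; k(10)→3·(10−14)≡14=o; u(20)→3·(20−14)≡18=s; y(24)→3·(24−14)≡4=e (all mod 26).

those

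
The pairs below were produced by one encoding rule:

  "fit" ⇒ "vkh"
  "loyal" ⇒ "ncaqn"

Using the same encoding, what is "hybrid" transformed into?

The output letters match the input read backwards, each shifted +2: fit reversed is tif. Two steps: reverse the string, then apply a Caesar shift of +2.
For hybrid: reverse → dirbyh; then shift: d+2=f, i+2=k, r+2=t, b+2=d, y+2=a, h+2=j.

fktdaj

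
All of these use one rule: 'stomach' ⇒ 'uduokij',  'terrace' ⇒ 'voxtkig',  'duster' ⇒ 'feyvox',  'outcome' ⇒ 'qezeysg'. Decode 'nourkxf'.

The shifts repeat in a cycle of length 3: positions 0,1,… shift by +2, +10, +6, then the pattern repeats.
Reversing it on nourkxf: n−2=l, o−10=e, u−6=o, r−2=p, k−10=a, x−6=r, f−2=d.

leopard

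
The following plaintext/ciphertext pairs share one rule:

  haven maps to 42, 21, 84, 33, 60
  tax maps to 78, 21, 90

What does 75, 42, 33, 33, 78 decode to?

h(#8)→42 and a(#1)→21: differences scale by 3, so n = 3·pos + 18. The formula is n = 3×(alphabet index, a=1) + 18.
Reversing it on 75, 42, 33, 33, 78: 75→(75−18)÷3=19=s, 42→(42−18)÷3=8=h, 33→(33−18)÷3=5=e, 33→(33−18)÷3=5=e, 78→(78−18)÷3=20=t.

sheet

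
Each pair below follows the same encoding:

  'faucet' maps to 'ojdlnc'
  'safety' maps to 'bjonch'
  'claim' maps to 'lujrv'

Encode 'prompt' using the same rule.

Compare letters: f→o is +9, a→j is +9, u→d is +9 — a constant shift. This is a Caesar cipher with shift 9.
On prompt: p+9=y, r+9=a, o+9=x, m+9=v, p+9=y, t+9=c.

yaxvyc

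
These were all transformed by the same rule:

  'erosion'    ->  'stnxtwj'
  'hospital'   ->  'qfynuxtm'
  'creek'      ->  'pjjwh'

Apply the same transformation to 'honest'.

The output letters match the input read backwards, each shifted +5: erosion reversed is noisore. Two steps: reverse the string, then apply a Caesar shift of +5.
Applying it to honest: reverse → tsenoh; then shift: t+5=y, s+5=x, e+5=j, n+5=s, o+5=t, h+5=m.

yxjstm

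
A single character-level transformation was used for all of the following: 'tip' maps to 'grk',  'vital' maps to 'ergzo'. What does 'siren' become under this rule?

hrivm

Each pair mirrors across the alphabet (t↔g, i↔r, p↔k): positions sum to 25. This is the alphabet-reversal cipher (Atbash): a becomes z, b becomes y, etc.
Applying it to siren: s↔h, i↔r, r↔i, e↔v, n↔m.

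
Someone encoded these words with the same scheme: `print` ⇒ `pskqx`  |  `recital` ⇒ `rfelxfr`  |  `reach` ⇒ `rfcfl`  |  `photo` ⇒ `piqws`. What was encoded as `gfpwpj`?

gentle

Each letter shifts forward by its position index (0, 1, 2, …) — the shift grows by one for each successive letter.
Reversing it on gfpwpj: g−0=g, f−1=e, p−2=n, w−3=t, p−4=l, j−5=e.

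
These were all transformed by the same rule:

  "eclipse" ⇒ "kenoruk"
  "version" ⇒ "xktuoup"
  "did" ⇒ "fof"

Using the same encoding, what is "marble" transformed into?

ogtdnk

The shift depends on letter class: consonant c→e is +2, but vowel e→k is +6. The rule splits by letter class: vowels +6, consonants +2.
For marble: m(cons)+2=o, a(vowel)+6=g, r(cons)+2=t, b(cons)+2=d, l(cons)+2=n, e(vowel)+6=k.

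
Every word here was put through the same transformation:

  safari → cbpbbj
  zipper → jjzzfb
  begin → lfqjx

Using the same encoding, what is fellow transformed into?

The shift depends on letter class: consonant s→c is +10, but vowel a→b is +1. Two shifts are in play — +1 for a/e/i/o/u, +10 for every other letter.
Applying it to fellow: f(cons)+10=p, e(vowel)+1=f, l(cons)+10=v, l(cons)+10=v, o(vowel)+1=p, w(cons)+10=g.

pfvvpg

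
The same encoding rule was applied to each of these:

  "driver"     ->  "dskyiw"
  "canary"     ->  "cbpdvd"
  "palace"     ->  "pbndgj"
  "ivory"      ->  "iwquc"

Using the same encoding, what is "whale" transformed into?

In driver: d→d is +0, r→s is +1, i→k is +2, v→y is +3 — the shift increases by 1 each position. Letter i (0-indexed) is shifted by i+0, so successive shifts are 0, 1, 2, ….
On whale: w+0=w, h+1=i, a+2=c, l+3=o, e+4=i.

wicoi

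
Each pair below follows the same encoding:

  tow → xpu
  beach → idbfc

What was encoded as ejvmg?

The output letters match the input read backwards, each shifted +1: tow reversed is wot. The word is reversed, then every letter is shifted forward by 1.
Decoding ejvmg: shift back: e−1=d, j−1=i, v−1=u, m−1=l, g−1=f → diulf; then reverse → fluid.

fluid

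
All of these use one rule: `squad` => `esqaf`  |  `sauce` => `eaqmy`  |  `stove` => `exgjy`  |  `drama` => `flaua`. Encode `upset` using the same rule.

Each letter's alphabet position (a=0..z=25) is mapped through 19·x+0 mod 26 — an affine cipher.
On upset: u(20)→19·20+0≡16=q; p(15)→19·15+0≡25=z; s(18)→19·18+0≡4=e; e(4)→19·4+0≡24=y; t(19)→19·19+0≡23=x (all mod 26).

qzeyx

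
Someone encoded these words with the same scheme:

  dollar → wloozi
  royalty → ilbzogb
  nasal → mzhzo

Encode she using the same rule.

hsv

Each pair mirrors across the alphabet (d↔w, o↔l, l↔o): positions sum to 25. Each letter is replaced by its mirror in the alphabet: a↔z, b↔y, c↔x, and so on (the Atbash cipher).
For she: s↔h, h↔s, e↔v.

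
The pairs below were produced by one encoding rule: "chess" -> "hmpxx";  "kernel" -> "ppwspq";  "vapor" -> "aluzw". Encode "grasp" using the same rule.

lwlxu

The shift depends on letter class: consonant c→h is +5, but vowel e→p is +11. Two shifts are in play — +11 for a/e/i/o/u, +5 for every other letter.
For grasp: g(cons)+5=l, r(cons)+5=w, a(vowel)+11=l, s(cons)+5=x, p(cons)+5=u.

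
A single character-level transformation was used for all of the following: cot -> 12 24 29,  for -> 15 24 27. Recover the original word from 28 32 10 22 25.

c is letter #3 and maps to 12: an offset of 9. Each letter is replaced by its alphabet position (a=1..z=26) + 9.
Reversing it on 28 32 10 22 25: 28→(28−9)÷1=19=s, 32→(32−9)÷1=23=w, 10→(10−9)÷1=1=a, 22→(22−9)÷1=13=m, 25→(25−9)÷1=16=p.

swamp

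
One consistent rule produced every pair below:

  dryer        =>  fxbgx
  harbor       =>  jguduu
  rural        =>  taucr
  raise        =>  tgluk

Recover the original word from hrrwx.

flour

A repeating key of period 3 is used — shifts +2, +6, +3 over and over.
Decoding hrrwx: h−2=f, r−6=l, r−3=o, w−2=u, x−6=r.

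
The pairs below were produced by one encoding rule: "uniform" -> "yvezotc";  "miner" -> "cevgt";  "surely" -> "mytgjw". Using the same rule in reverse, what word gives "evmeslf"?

insight

Treating letters as 0–25, the rule is x ↦ 19x + 8 (mod 26).
Reversing it on evmeslf: e(4)→11·(4−8)≡8=i; v(21)→11·(21−8)≡13=n; m(12)→11·(12−8)≡18=s; e(4)→11·(4−8)≡8=i; s(18)→11·(18−8)≡6=g; l(11)→11·(11−8)≡7=h; f(5)→11·(5−8)≡19=t (all mod 26).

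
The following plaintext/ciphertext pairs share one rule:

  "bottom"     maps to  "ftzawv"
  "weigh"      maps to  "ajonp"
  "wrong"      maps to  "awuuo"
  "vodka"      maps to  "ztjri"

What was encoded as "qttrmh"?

In bottom: b→f is +4, o→t is +5, t→z is +6, t→a is +7 — the shift increases by 1 each position. Letter i (0-indexed) is shifted by i+4, so successive shifts are 4, 5, 6, ….
Undoing it on qttrmh: q−4=m, t−5=o, t−6=n, r−7=k, m−8=e, h−9=y.

monkey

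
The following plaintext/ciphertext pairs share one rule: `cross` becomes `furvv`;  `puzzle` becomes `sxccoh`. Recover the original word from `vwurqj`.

Every letter moves 3 places later in the alphabet, wrapping around z→a.
Decoding vwurqj: v−3=s, w−3=t, u−3=r, r−3=o, q−3=n, j−3=g.

strong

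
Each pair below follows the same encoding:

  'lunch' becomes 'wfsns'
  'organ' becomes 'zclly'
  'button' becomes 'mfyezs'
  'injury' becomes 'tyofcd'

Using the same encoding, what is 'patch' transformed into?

alyns

Shifts by position in lunch: pos 0: l→w (+11), pos 1: u→f (+11), pos 2: n→s (+5), pos 3: c→n (+11), pos 4: h→s (+11) — repeating every 3. The shifts repeat in a cycle of length 3: positions 0,1,… shift by +11, +11, +5, then the pattern repeats.
On patch: p+11=a, a+11=l, t+5=y, c+11=n, h+11=s.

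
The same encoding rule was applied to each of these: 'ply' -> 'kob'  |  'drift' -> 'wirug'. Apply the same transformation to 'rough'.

ilfts

Each pair mirrors across the alphabet (p↔k, l↔o, y↔b): positions sum to 25. Letters are reflected about the middle of the alphabet (position → 25−position): Atbash.
On rough: r↔i, o↔l, u↔f, g↔t, h↔s.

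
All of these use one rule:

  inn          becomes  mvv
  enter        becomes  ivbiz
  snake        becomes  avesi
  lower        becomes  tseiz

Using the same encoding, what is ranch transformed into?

zevkp

Two shifts are in play — +4 for a/e/i/o/u, +8 for every other letter.
For ranch: r(cons)+8=z, a(vowel)+4=e, n(cons)+8=v, c(cons)+8=k, h(cons)+8=p.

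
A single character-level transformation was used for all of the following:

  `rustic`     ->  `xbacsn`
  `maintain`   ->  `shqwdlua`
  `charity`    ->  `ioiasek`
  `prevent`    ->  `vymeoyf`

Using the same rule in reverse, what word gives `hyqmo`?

In rustic: r→x is +6, u→b is +7, s→a is +8, t→c is +9 — the shift increases by 1 each position. Letter i (0-indexed) is shifted by i+6, so successive shifts are 6, 7, 8, ….
Reversing it on hyqmo: h−6=b, y−7=r, q−8=i, m−9=d, o−10=e.

bride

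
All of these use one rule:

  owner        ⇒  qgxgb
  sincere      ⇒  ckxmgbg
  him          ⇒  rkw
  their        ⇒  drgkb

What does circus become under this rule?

mkbmwc

The shift depends on letter class: consonant w→g is +10, but vowel o→q is +2. Vowels shift forward by 2 and consonants shift forward by 10.
For circus: c(cons)+10=m, i(vowel)+2=k, r(cons)+10=b, c(cons)+10=m, u(vowel)+2=w, s(cons)+10=c.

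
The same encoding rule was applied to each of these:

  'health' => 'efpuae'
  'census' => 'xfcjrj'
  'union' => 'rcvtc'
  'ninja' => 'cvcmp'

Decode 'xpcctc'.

This is an affine cipher: with a=0,…,z=25, each position x becomes (17x+15) mod 26.
Decoding xpcctc: x(23)→23·(23−15)≡2=c; p(15)→23·(15−15)≡0=a; c(2)→23·(2−15)≡13=n; c(2)→23·(2−15)≡13=n; t(19)→23·(19−15)≡14=o; c(2)→23·(2−15)≡13=n (all mod 26).

cannon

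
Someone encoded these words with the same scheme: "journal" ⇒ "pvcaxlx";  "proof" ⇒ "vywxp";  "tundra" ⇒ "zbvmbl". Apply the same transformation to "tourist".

zvcasdf

In journal: j→p is +6, o→v is +7, u→c is +8, r→a is +9 — the shift increases by 1 each position. The shift increases by 1 at each position, starting from +6: 6, 7, 8, ….
For tourist: t+6=z, o+7=v, u+8=c, r+9=a, i+10=s, s+11=d, t+12=f.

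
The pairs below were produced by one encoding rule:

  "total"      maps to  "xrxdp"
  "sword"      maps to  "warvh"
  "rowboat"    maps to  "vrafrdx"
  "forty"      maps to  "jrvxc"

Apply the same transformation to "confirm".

grrjlvq

The shift depends on letter class: consonant t→x is +4, but vowel o→r is +3. Vowels shift forward by 3 and consonants shift forward by 4.
For confirm: c(cons)+4=g, o(vowel)+3=r, n(cons)+4=r, f(cons)+4=j, i(vowel)+3=l, r(cons)+4=v, m(cons)+4=q.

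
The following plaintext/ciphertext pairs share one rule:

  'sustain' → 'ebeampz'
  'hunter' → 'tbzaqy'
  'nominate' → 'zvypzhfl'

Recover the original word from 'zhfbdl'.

nature

Shifts by position in sustain: pos 0: s→e (+12), pos 1: u→b (+7), pos 2: s→e (+12), pos 3: t→a (+7) — repeating every 2. A repeating key of period 2 is used — shifts +12, +7 over and over.
Undoing it on zhfbdl: z−12=n, h−7=a, f−12=t, b−7=u, d−12=r, l−7=e.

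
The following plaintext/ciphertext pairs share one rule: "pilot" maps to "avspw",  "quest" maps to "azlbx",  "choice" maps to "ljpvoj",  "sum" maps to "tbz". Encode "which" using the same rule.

ojpod

Two steps: reverse the string, then apply a Caesar shift of +7.
For which: reverse → hcihw; then shift: h+7=o, c+7=j, i+7=p, h+7=o, w+7=d.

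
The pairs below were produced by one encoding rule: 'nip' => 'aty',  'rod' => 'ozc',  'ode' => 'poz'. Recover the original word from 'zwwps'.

The output letters match the input read backwards, each shifted +11: nip reversed is pin. Two steps: reverse the string, then apply a Caesar shift of +11.
Reversing it on zwwps: shift back: z−11=o, w−11=l, w−11=l, p−11=e, s−11=h → olleh; then reverse → hello.

hello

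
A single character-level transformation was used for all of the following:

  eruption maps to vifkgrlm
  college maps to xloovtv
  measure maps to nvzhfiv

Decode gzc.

tax

Each pair mirrors across the alphabet (e↔v, r↔i, u↔f): positions sum to 25. This is the alphabet-reversal cipher (Atbash): a becomes z, b becomes y, etc.
Reversing it on gzc: g↔t, z↔a, c↔x.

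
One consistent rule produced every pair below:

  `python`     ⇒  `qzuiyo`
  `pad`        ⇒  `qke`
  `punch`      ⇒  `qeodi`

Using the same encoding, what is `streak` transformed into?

The shift depends on letter class: consonant p→q is +1, but vowel o→y is +10. The rule splits by letter class: vowels +10, consonants +1.
For streak: s(cons)+1=t, t(cons)+1=u, r(cons)+1=s, e(vowel)+10=o, a(vowel)+10=k, k(cons)+1=l.

tusokl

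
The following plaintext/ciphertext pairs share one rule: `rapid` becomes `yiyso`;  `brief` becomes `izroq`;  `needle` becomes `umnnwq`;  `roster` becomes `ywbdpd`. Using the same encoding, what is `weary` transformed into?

dmjbj

In rapid: r→y is +7, a→i is +8, p→y is +9, i→s is +10 — the shift increases by 1 each position. The shift increases by 1 at each position, starting from +7: 7, 8, 9, ….
On weary: w+7=d, e+8=m, a+9=j, r+10=b, y+11=j.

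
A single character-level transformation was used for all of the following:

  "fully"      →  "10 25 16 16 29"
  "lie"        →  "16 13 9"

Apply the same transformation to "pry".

f is letter #6 and maps to 10: an offset of 4. Each letter is replaced by its alphabet position (a=1..z=26) + 4.
For pry: p=16→20, r=18→22, y=25→29.

20 22 29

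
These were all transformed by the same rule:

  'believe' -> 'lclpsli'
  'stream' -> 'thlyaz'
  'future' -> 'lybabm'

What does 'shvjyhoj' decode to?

charcoal

Read the word backwards and shift each letter +7.
Reversing it on shvjyhoj: shift back: s−7=l, h−7=a, v−7=o, j−7=c, y−7=r, h−7=a, o−7=h, j−7=c → laocrahc; then reverse → charcoal.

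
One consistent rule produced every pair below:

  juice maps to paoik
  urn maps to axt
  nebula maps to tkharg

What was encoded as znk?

the

Compare letters: j→p is +6, u→a is +6, i→o is +6 — a constant shift. Every letter moves 6 places later in the alphabet, wrapping around z→a.
Reversing it on znk: z−6=t, n−6=h, k−6=e.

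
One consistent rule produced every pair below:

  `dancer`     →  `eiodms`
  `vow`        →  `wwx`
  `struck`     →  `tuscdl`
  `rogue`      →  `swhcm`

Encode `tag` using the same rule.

uih

The shift depends on letter class: consonant d→e is +1, but vowel a→i is +8. Vowels shift forward by 8 and consonants shift forward by 1.
For tag: t(cons)+1=u, a(vowel)+8=i, g(cons)+1=h.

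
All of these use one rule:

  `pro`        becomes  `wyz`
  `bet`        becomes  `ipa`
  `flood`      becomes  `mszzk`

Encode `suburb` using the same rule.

The shift depends on letter class: consonant p→w is +7, but vowel o→z is +11. Two shifts are in play — +11 for a/e/i/o/u, +7 for every other letter.
On suburb: s(cons)+7=z, u(vowel)+11=f, b(cons)+7=i, u(vowel)+11=f, r(cons)+7=y, b(cons)+7=i.

zfifyi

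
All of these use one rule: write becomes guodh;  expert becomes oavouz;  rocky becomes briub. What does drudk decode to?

tooth

The shifts repeat in a cycle of length 3: positions 0,1,… shift by +10, +3, +6, then the pattern repeats.
Reversing it on drudk: d−10=t, r−3=o, u−6=o, d−10=t, k−3=h.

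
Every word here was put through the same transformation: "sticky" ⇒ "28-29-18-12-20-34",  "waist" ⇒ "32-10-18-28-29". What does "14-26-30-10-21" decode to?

equal

s is letter #19 and maps to 28: an offset of 9. Letters become their 1-based position plus 9 (so a→10, b→11, …).
Undoing it on 14-26-30-10-21: 14→(14−9)÷1=5=e, 26→(26−9)÷1=17=q, 30→(30−9)÷1=21=u, 10→(10−9)÷1=1=a, 21→(21−9)÷1=12=l.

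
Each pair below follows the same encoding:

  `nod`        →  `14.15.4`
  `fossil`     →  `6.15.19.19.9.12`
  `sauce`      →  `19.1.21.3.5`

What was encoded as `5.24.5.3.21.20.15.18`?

executor

n is letter #14 and maps to 14: an offset of 0. Letters become their 1-indexed alphabet positions: a=1 … z=26.
Decoding 5.24.5.3.21.20.15.18: 5=e, 24=x, 5=e, 3=c, 21=u, 20=t, 15=o, 18=r.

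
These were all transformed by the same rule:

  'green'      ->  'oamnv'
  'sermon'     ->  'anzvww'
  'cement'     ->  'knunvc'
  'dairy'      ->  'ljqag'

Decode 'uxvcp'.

month

It's a Vigenère-style cipher with numeric key [8,9]: position i shifts by key[i mod 2].
Decoding uxvcp: u−8=m, x−9=o, v−8=n, c−9=t, p−8=h.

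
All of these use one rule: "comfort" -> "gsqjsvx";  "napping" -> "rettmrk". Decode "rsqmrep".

nominal

Every letter moves 4 places later in the alphabet, wrapping around z→a.
Reversing it on rsqmrep: r−4=n, s−4=o, q−4=m, m−4=i, r−4=n, e−4=a, p−4=l.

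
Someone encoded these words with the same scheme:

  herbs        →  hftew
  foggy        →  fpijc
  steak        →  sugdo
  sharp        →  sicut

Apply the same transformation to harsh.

hbtvl

Letter i (0-indexed) is shifted by i+0, so successive shifts are 0, 1, 2, ….
For harsh: h+0=h, a+1=b, r+2=t, s+3=v, h+4=l.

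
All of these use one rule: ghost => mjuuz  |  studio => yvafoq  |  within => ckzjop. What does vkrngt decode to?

Shifts by position in ghost: pos 0: g→m (+6), pos 1: h→j (+2), pos 2: o→u (+6), pos 3: s→u (+2) — repeating every 2. A repeating key of period 2 is used — shifts +6, +2 over and over.
Reversing it on vkrngt: v−6=p, k−2=i, r−6=l, n−2=l, g−6=a, t−2=r.

pillar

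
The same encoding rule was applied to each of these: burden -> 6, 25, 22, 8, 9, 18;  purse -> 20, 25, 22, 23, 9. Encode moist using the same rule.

The number is (letter's place in the alphabet, a=1) + 4.
Applying it to moist: m=13→17, o=15→19, i=9→13, s=19→23, t=20→24.

17, 19, 13, 23, 24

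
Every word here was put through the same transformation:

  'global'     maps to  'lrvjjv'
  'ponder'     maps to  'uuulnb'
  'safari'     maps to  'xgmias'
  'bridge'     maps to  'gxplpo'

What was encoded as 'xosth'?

In global: g→l is +5, l→r is +6, o→v is +7, b→j is +8 — the shift increases by 1 each position. Each letter shifts forward by (position + 5), i.e. 5, 6, 7, … — the shift grows by one for each successive letter.
Reversing it on xosth: x−5=s, o−6=i, s−7=l, t−8=l, h−9=y.

silly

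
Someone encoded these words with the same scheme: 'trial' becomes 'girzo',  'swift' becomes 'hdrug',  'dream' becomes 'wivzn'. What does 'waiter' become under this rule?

dzrgvi

Each pair mirrors across the alphabet (t↔g, r↔i, i↔r): positions sum to 25. Letters are reflected about the middle of the alphabet (position → 25−position): Atbash.
On waiter: w↔d, a↔z, i↔r, t↔g, e↔v, r↔i.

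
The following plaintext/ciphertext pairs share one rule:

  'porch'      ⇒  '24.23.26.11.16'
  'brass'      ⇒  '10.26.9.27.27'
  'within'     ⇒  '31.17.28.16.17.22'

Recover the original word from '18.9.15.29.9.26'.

jaguar

p is letter #16 and maps to 24: an offset of 8. The number is (letter's place in the alphabet, a=1) + 8.
Decoding 18.9.15.29.9.26: 18→(18−8)÷1=10=j, 9→(9−8)÷1=1=a, 15→(15−8)÷1=7=g, 29→(29−8)÷1=21=u, 9→(9−8)÷1=1=a, 26→(26−8)÷1=18=r.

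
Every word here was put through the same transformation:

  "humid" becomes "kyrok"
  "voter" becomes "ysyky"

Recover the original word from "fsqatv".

In humid: h→k is +3, u→y is +4, m→r is +5, i→o is +6 — the shift increases by 1 each position. The shift increases by 1 at each position, starting from +3: 3, 4, 5, ….
Undoing it on fsqatv: f−3=c, s−4=o, q−5=l, a−6=u, t−7=m, v−8=n.

column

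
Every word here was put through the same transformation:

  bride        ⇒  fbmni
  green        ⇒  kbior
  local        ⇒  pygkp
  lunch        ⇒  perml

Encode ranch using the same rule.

vkrml

Shifts by position in bride: pos 0: b→f (+4), pos 1: r→b (+10), pos 2: i→m (+4), pos 3: d→n (+10) — repeating every 2. A repeating key of period 2 is used — shifts +4, +10 over and over.
On ranch: r+4=v, a+10=k, n+4=r, c+10=m, h+4=l.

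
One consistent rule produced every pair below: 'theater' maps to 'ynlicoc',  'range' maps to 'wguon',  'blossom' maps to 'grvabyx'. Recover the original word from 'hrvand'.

In theater: t→y is +5, h→n is +6, e→l is +7, a→i is +8 — the shift increases by 1 each position. The shift increases by 1 at each position, starting from +5: 5, 6, 7, ….
Reversing it on hrvand: h−5=c, r−6=l, v−7=o, a−8=s, n−9=e, d−10=t.

closet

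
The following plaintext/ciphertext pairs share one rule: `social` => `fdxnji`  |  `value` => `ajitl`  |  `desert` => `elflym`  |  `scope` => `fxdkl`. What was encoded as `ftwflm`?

sunset

s(18)→f(5) and o(14)→d(3) fit y≡7x+9 (mod 26); the inverse of 7 mod 26 is 15. This is an affine cipher: with a=0,…,z=25, each position x becomes (7x+9) mod 26.
Decoding ftwflm: f(5)→15·(5−9)≡18=s; t(19)→15·(19−9)≡20=u; w(22)→15·(22−9)≡13=n; f(5)→15·(5−9)≡18=s; l(11)→15·(11−9)≡4=e; m(12)→15·(12−9)≡19=t (all mod 26).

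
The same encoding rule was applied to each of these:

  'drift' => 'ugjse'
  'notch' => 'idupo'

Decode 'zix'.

The output letters match the input read backwards, each shifted +1: drift reversed is tfird. The word is reversed, then every letter is shifted forward by 1.
Decoding zix: shift back: z−1=y, i−1=h, x−1=w → yhw; then reverse → why.

why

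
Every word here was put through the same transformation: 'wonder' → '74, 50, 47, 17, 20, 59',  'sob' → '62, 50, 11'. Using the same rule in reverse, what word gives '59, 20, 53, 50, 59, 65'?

w(#23)→74 and o(#15)→50: differences scale by 3, so n = 3·pos + 5. Each letter becomes 3×(its alphabet position, a=1..z=26) + 5.
Undoing it on 59, 20, 53, 50, 59, 65: 59→(59−5)÷3=18=r, 20→(20−5)÷3=5=e, 53→(53−5)÷3=16=p, 50→(50−5)÷3=15=o, 59→(59−5)÷3=18=r, 65→(65−5)÷3=20=t.

report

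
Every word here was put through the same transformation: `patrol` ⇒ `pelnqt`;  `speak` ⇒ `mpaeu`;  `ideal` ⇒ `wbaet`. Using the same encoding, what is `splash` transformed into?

mptemx

p(15)→p(15) and a(0)→e(4) fit y≡25x+4 (mod 26); the inverse of 25 mod 26 is 25. This is an affine cipher: with a=0,…,z=25, each position x becomes (25x+4) mod 26.
For splash: s(18)→25·18+4≡12=m; p(15)→25·15+4≡15=p; l(11)→25·11+4≡19=t; a(0)→25·0+4≡4=e; s(18)→25·18+4≡12=m; h(7)→25·7+4≡23=x (all mod 26).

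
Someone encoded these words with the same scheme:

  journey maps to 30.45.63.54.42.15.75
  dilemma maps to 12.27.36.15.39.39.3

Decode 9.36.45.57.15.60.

j(#10)→30 and o(#15)→45: differences scale by 3, so n = 3·pos + 0. With a=1..z=26, the number is 3·pos.
Decoding 9.36.45.57.15.60: 9→(9−0)÷3=3=c, 36→(36−0)÷3=12=l, 45→(45−0)÷3=15=o, 57→(57−0)÷3=19=s, 15→(15−0)÷3=5=e, 60→(60−0)÷3=20=t.

closet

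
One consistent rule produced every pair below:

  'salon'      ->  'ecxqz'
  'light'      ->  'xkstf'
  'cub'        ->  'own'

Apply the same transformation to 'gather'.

scftgd

The shift depends on letter class: consonant s→e is +12, but vowel a→c is +2. Two shifts are in play — +2 for a/e/i/o/u, +12 for every other letter.
On gather: g(cons)+12=s, a(vowel)+2=c, t(cons)+12=f, h(cons)+12=t, e(vowel)+2=g, r(cons)+12=d.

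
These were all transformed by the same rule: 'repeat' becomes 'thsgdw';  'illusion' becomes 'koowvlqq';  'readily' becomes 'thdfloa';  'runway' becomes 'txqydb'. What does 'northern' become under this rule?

pruvkhtq

A repeating key of period 3 is used — shifts +2, +3, +3 over and over.
For northern: n+2=p, o+3=r, r+3=u, t+2=v, h+3=k, e+3=h, r+2=t, n+3=q.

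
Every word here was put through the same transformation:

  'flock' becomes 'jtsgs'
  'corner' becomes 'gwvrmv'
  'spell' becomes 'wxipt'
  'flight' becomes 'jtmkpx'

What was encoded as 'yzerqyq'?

Shifts by position in flock: pos 0: f→j (+4), pos 1: l→t (+8), pos 2: o→s (+4), pos 3: c→g (+4), pos 4: k→s (+8) — repeating every 3. The shifts repeat in a cycle of length 3: positions 0,1,… shift by +4, +8, +4, then the pattern repeats.
Reversing it on yzerqyq: y−4=u, z−8=r, e−4=a, r−4=n, q−8=i, y−4=u, q−4=m.

uranium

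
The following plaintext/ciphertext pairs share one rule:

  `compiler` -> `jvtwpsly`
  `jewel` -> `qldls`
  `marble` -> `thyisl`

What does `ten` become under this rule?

alu

Compare letters: c→j is +7, o→v is +7, m→t is +7 — a constant shift. Each letter is shifted forward by 7 in the alphabet (a Caesar shift of +7).
On ten: t+7=a, e+7=l, n+7=u.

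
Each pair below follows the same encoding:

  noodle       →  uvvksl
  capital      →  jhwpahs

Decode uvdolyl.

nowhere

Compare letters: n→u is +7, o→v is +7, o→v is +7 — a constant shift. It's a constant shift of +7 (ROT7).
Reversing it on uvdolyl: u−7=n, v−7=o, d−7=w, o−7=h, l−7=e, y−7=r, l−7=e.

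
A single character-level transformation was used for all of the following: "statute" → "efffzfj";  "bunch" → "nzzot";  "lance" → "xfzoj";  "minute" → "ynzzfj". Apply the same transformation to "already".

The shift depends on letter class: consonant s→e is +12, but vowel a→f is +5. The rule splits by letter class: vowels +5, consonants +12.
Applying it to already: a(vowel)+5=f, l(cons)+12=x, r(cons)+12=d, e(vowel)+5=j, a(vowel)+5=f, d(cons)+12=p, y(cons)+12=k.

fxdjfpk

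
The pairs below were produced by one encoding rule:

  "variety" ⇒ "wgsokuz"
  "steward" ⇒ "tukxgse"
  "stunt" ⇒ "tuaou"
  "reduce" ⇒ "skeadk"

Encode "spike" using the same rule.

tqolk

The shift depends on letter class: consonant v→w is +1, but vowel a→g is +6. Two shifts are in play — +6 for a/e/i/o/u, +1 for every other letter.
On spike: s(cons)+1=t, p(cons)+1=q, i(vowel)+6=o, k(cons)+1=l, e(vowel)+6=k.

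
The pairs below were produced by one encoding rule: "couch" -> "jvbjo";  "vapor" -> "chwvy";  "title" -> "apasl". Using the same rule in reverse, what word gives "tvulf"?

Compare letters: c→j is +7, o→v is +7, u→b is +7 — a constant shift. Each letter is shifted forward by 7 in the alphabet (a Caesar shift of +7).
Reversing it on tvulf: t−7=m, v−7=o, u−7=n, l−7=e, f−7=y.

money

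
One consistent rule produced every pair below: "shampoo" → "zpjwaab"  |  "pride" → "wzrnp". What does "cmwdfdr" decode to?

venture

In shampoo: s→z is +7, h→p is +8, a→j is +9, m→w is +10 — the shift increases by 1 each position. Each letter shifts forward by (position + 7), i.e. 7, 8, 9, … — the shift grows by one for each successive letter.
Decoding cmwdfdr: c−7=v, m−8=e, w−9=n, d−10=t, f−11=u, d−12=r, r−13=e.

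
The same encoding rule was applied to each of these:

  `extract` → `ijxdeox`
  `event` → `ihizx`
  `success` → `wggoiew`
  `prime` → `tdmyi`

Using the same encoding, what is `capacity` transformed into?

Shifts by position in extract: pos 0: e→i (+4), pos 1: x→j (+12), pos 2: t→x (+4), pos 3: r→d (+12) — repeating every 2. It's a Vigenère-style cipher with numeric key [4,12]: position i shifts by key[i mod 2].
Applying it to capacity: c+4=g, a+12=m, p+4=t, a+12=m, c+4=g, i+12=u, t+4=x, y+12=k.

gmtmguxk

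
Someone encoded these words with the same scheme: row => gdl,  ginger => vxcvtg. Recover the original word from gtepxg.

repair

It's a constant shift of +15 (ROT15).
Decoding gtepxg: g−15=r, t−15=e, e−15=p, p−15=a, x−15=i, g−15=r.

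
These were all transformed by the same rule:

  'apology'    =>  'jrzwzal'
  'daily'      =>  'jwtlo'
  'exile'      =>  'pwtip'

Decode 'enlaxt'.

Two steps: reverse the string, then apply a Caesar shift of +11.
Reversing it on enlaxt: shift back: e−11=t, n−11=c, l−11=a, a−11=p, x−11=m, t−11=i → tcapmi; then reverse → impact.

impact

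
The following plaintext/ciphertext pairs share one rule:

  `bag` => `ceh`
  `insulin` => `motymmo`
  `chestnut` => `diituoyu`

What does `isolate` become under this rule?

mtsmeui

Two shifts are in play — +4 for a/e/i/o/u, +1 for every other letter.
On isolate: i(vowel)+4=m, s(cons)+1=t, o(vowel)+4=s, l(cons)+1=m, a(vowel)+4=e, t(cons)+1=u, e(vowel)+4=i.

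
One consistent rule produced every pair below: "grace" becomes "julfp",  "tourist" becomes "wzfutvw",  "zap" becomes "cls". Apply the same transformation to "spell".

Vowels shift forward by 11 and consonants shift forward by 3.
On spell: s(cons)+3=v, p(cons)+3=s, e(vowel)+11=p, l(cons)+3=o, l(cons)+3=o.

vspoo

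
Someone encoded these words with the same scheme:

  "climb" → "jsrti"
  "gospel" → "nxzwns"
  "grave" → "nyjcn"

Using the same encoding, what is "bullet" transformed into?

Two shifts are in play — +9 for a/e/i/o/u, +7 for every other letter.
Applying it to bullet: b(cons)+7=i, u(vowel)+9=d, l(cons)+7=s, l(cons)+7=s, e(vowel)+9=n, t(cons)+7=a.

idssna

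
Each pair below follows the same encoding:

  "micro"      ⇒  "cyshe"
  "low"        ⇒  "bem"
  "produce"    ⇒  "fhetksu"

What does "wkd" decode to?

Compare letters: m→c is +16, i→y is +16, c→s is +16 — a constant shift. This is a Caesar cipher with shift 16.
Undoing it on wkd: w−16=g, k−16=u, d−16=n.

gun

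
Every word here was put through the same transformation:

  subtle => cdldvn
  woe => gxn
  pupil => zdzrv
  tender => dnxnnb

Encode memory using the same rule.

wnwxbi

The shift depends on letter class: consonant s→c is +10, but vowel u→d is +9. The rule splits by letter class: vowels +9, consonants +10.
On memory: m(cons)+10=w, e(vowel)+9=n, m(cons)+10=w, o(vowel)+9=x, r(cons)+10=b, y(cons)+10=i.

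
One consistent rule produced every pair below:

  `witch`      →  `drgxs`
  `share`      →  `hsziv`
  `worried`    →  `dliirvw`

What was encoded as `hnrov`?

Each pair mirrors across the alphabet (w↔d, i↔r, t↔g): positions sum to 25. Letters are reflected about the middle of the alphabet (position → 25−position): Atbash.
Undoing it on hnrov: h↔s, n↔m, r↔i, o↔l, v↔e.

smile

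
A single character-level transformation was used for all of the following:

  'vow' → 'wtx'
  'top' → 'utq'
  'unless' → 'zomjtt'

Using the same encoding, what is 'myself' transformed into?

The shift depends on letter class: consonant v→w is +1, but vowel o→t is +5. The rule splits by letter class: vowels +5, consonants +1.
On myself: m(cons)+1=n, y(cons)+1=z, s(cons)+1=t, e(vowel)+5=j, l(cons)+1=m, f(cons)+1=g.

nztjmg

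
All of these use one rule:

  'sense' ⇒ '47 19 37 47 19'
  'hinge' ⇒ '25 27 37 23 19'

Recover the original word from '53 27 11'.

s(#19)→47 and e(#5)→19: differences scale by 2, so n = 2·pos + 9. The formula is n = 2×(alphabet index, a=1) + 9.
Decoding 53 27 11: 53→(53−9)÷2=22=v, 27→(27−9)÷2=9=i, 11→(11−9)÷2=1=a.

via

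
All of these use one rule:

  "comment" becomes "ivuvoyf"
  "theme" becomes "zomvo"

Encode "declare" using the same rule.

jlkukcq

Letter i (0-indexed) is shifted by i+6, so successive shifts are 6, 7, 8, ….
For declare: d+6=j, e+7=l, c+8=k, l+9=u, a+10=k, r+11=c, e+12=q.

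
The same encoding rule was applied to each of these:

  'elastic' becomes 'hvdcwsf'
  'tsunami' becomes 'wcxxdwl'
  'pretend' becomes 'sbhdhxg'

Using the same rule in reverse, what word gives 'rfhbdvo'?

Shifts by position in elastic: pos 0: e→h (+3), pos 1: l→v (+10), pos 2: a→d (+3), pos 3: s→c (+10) — repeating every 2. A repeating key of period 2 is used — shifts +3, +10 over and over.
Undoing it on rfhbdvo: r−3=o, f−10=v, h−3=e, b−10=r, d−3=a, v−10=l, o−3=l.

overall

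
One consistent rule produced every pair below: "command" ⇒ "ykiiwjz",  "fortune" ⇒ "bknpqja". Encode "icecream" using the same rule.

This is a Caesar cipher with shift 22.
On icecream: i+22=e, c+22=y, e+22=a, c+22=y, r+22=n, e+22=a, a+22=w, m+22=i.

eyaynawi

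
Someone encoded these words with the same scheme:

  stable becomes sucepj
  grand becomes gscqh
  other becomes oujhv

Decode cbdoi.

In stable: s→s is +0, t→u is +1, a→c is +2, b→e is +3 — the shift increases by 1 each position. Each letter shifts forward by its position index (0, 1, 2, …) — the shift grows by one for each successive letter.
Decoding cbdoi: c−0=c, b−1=a, d−2=b, o−3=l, i−4=e.

cable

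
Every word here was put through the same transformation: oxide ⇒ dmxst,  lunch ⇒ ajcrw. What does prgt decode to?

acre

This is a Caesar cipher with shift 15.
Reversing it on prgt: p−15=a, r−15=c, g−15=r, t−15=e.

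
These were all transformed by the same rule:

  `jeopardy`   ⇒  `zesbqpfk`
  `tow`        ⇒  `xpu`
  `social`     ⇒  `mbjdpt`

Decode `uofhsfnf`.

The output letters match the input read backwards, each shifted +1: jeopardy reversed is ydrapoej. Read the word backwards and shift each letter +1.
Decoding uofhsfnf: shift back: u−1=t, o−1=n, f−1=e, h−1=g, s−1=r, f−1=e, n−1=m, f−1=e → tnegreme; then reverse → emergent.

emergent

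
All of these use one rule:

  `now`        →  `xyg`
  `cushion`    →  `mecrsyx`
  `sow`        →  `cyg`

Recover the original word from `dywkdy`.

Every letter moves 10 places later in the alphabet, wrapping around z→a.
Decoding dywkdy: d−10=t, y−10=o, w−10=m, k−10=a, d−10=t, y−10=o.

tomato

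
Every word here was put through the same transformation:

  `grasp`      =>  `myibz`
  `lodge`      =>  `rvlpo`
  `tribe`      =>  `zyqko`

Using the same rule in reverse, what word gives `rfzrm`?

lyric

In grasp: g→m is +6, r→y is +7, a→i is +8, s→b is +9 — the shift increases by 1 each position. Each letter shifts forward by (position + 6), i.e. 6, 7, 8, … — the shift grows by one for each successive letter.
Decoding rfzrm: r−6=l, f−7=y, z−8=r, r−9=i, m−10=c.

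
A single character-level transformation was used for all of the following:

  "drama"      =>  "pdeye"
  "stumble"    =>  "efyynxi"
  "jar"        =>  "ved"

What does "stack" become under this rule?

efeow

The shift depends on letter class: consonant d→p is +12, but vowel a→e is +4. Two shifts are in play — +4 for a/e/i/o/u, +12 for every other letter.
Applying it to stack: s(cons)+12=e, t(cons)+12=f, a(vowel)+4=e, c(cons)+12=o, k(cons)+12=w.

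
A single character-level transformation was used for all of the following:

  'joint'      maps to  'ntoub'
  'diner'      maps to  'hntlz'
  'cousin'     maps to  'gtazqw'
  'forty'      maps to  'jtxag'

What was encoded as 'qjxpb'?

In joint: j→n is +4, o→t is +5, i→o is +6, n→u is +7 — the shift increases by 1 each position. The shift increases by 1 at each position, starting from +4: 4, 5, 6, ….
Undoing it on qjxpb: q−4=m, j−5=e, x−6=r, p−7=i, b−8=t.

merit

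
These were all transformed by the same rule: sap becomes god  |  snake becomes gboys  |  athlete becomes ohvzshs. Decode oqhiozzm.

actually

Compare letters: s→g is +14, a→o is +14, p→d is +14 — a constant shift. Every letter moves 14 places later in the alphabet, wrapping around z→a.
Decoding oqhiozzm: o−14=a, q−14=c, h−14=t, i−14=u, o−14=a, z−14=l, z−14=l, m−14=y.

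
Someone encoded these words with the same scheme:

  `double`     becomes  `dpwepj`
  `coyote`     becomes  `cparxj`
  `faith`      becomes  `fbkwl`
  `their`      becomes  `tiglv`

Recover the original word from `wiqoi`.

The shift increases by 1 at each position, starting from +0: 0, 1, 2, ….
Reversing it on wiqoi: w−0=w, i−1=h, q−2=o, o−3=l, i−4=e.

whole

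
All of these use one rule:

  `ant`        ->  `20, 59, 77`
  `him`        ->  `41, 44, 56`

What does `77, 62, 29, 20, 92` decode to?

a(#1)→20 and n(#14)→59: differences scale by 3, so n = 3·pos + 17. Each letter becomes 3×(its alphabet position, a=1..z=26) + 17.
Reversing it on 77, 62, 29, 20, 92: 77→(77−17)÷3=20=t, 62→(62−17)÷3=15=o, 29→(29−17)÷3=4=d, 20→(20−17)÷3=1=a, 92→(92−17)÷3=25=y.

today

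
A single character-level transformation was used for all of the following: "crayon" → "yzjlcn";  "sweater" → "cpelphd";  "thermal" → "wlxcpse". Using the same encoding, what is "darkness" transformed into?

Two steps: reverse the string, then apply a Caesar shift of +11.
Applying it to darkness: reverse → ssenkrad; then shift: s+11=d, s+11=d, e+11=p, n+11=y, k+11=v, r+11=c, a+11=l, d+11=o.

ddpyvclo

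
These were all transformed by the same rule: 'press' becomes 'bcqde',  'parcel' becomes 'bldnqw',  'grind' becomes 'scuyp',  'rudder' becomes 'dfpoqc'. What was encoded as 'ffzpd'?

Shifts by position in press: pos 0: p→b (+12), pos 1: r→c (+11), pos 2: e→q (+12), pos 3: s→d (+11) — repeating every 2. A repeating key of period 2 is used — shifts +12, +11 over and over.
Undoing it on ffzpd: f−12=t, f−11=u, z−12=n, p−11=e, d−12=r.

tuner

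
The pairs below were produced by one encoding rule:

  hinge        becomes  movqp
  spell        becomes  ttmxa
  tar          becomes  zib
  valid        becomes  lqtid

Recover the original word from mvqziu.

The output letters match the input read backwards, each shifted +8: hinge reversed is egnih. Two steps: reverse the string, then apply a Caesar shift of +8.
Reversing it on mvqziu: shift back: m−8=e, v−8=n, q−8=i, z−8=r, i−8=a, u−8=m → eniram; then reverse → marine.

marine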